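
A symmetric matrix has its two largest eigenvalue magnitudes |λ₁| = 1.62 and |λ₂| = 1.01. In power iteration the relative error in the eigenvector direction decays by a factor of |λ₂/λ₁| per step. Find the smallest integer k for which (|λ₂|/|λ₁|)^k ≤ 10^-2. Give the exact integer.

10

|λ₂/λ₁| = 1.01/1.62 = 0.62346
Need k ≥ ln(10^-2) / ln(0.62346) = -4.6052 / -0.4725 ≈ 9.747
Smallest integer k satisfying the bound: 10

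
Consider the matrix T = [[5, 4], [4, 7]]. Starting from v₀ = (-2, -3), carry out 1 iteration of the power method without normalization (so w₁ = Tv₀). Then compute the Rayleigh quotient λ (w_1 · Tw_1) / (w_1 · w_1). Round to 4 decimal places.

w1 = Tv₀ = (-22, -29)
Tw1 = (-226, -291)
w1·Tw1 = (-22)·(-226) + (-29)·(-291) = 13411; w1·w1 = (-22)·(-22) + (-29)·(-29) = 1325
λ ≈ 13411/1325 = 10.1215

λ ≈ 10.1215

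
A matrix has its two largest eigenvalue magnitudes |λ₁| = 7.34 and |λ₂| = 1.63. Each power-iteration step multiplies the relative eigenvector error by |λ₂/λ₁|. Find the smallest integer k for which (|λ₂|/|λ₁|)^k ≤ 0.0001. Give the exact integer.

|λ₂/λ₁| = 1.63/7.34 = 0.22207
Need k ≥ ln(0.0001) / ln(0.22207) = -9.2103 / -1.5048 ≈ 6.121
Smallest integer k satisfying the bound: 7

7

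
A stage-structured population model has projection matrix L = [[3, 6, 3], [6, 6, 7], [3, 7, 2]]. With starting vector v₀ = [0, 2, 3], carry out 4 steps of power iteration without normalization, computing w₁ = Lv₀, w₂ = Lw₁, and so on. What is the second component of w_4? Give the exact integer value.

w1 = Lv₀ = (3·0 + 6·2 + 3·3; 6·0 + 6·2 + 7·3; 3·0 + 7·2 + 2·3) = (21, 33, 20)
w2 = Lw1 = (3·21 + 6·33 + 3·20; 6·21 + 6·33 + 7·20; 3·21 + 7·33 + 2·20) = (321, 464, 334)
w3 = Lw2 = (4749, 7048, 4879)
w4 = Lw3 = (71172, 104935, 73341)
The requested component of w4 is 104935.

104935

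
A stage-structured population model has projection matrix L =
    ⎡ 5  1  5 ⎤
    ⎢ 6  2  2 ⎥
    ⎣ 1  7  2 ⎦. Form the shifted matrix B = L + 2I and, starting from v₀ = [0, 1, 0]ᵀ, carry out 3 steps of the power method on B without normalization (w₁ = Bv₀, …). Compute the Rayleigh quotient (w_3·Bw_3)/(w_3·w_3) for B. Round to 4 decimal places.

μ ≈ 12.4090

B = L + 2I has rows (7, 1, 5); (6, 4, 2); (1, 7, 4)
w1 = Bv₀ = (1, 4, 7)
w2 = Bw1 = (46, 36, 57)
w3 = Bw2 = (643, 534, 526)
Bw3 = (7665, 7046, 6485)
w3·Bw3 = 12102269; w3·w3 = 975281; μ ≈ 12102269/975281 = 12.4090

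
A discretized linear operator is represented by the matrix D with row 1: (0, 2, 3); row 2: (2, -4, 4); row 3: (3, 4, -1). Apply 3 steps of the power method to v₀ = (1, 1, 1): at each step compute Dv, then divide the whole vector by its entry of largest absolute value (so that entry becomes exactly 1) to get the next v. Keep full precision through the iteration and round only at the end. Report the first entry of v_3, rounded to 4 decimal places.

Dv0 = (5.00000, 2.00000, 6.00000); divide by 6.00000 → v1 = (0.83333, 0.33333, 1.00000)
Dv1 = (3.66667, 4.33333, 2.83333); divide by 4.33333 → v2 = (0.84615, 1.00000, 0.65385)
Dv2 = (3.96154, 0.30769, 5.88462); divide by 5.88462 → v3 = (0.67320, 0.05229, 1.00000)
Requested entry of v3: 103/153 = 0.6732

0.6732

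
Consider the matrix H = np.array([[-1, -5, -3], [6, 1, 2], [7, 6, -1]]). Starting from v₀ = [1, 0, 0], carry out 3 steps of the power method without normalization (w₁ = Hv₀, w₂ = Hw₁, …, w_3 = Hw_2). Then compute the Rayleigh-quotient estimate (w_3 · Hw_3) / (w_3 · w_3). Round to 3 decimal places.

4.336

w1 = Hv₀ = ((-1)·1 + (-5)·0 + (-3)·0; 6·1 + 1·0 + 2·0; 7·1 + 6·0 + (-1)·0) = (-1, 6, 7)
w2 = Hw1 = ((-1)·(-1) + (-5)·6 + (-3)·7; 6·(-1) + 1·6 + 2·7; 7·(-1) + 6·6 + (-1)·7) = (-50, 14, 22)
w3 = Hw2 = (-86, -242, -288)
Hw3 = (2160, -1334, -1766)
w3·Hw3 = (-86)·2160 + (-242)·(-1334) + (-288)·(-1766) = 645676; w3·w3 = (-86)·(-86) + (-242)·(-242) + (-288)·(-288) = 148904
λ ≈ 645676/148904 = 4.336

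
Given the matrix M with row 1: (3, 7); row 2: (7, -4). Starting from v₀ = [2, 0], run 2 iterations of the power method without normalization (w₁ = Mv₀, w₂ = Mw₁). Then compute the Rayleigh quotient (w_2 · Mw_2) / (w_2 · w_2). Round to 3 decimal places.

λ ≈ 1.234

w1 = Mv₀ = (3·2 + 7·0; 7·2 + (-4)·0) = (6, 14)
w2 = Mw1 = (3·6 + 7·14; 7·6 + (-4)·14) = (116, -14)
Mw2 = (250, 868)
w2·Mw2 = 116·250 + (-14)·868 = 16848; w2·w2 = 116·116 + (-14)·(-14) = 13652
λ ≈ 16848/13652 = 1.234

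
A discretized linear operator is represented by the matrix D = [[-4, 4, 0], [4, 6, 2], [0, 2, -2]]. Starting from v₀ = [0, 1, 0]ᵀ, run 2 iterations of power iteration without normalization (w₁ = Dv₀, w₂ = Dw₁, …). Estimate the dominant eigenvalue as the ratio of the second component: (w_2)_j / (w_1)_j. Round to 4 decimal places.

w1 = Dv₀ = ((-4)·0 + 4·1 + 0·0; 4·0 + 6·1 + 2·0; 0·0 + 2·1 + (-2)·0) = (4, 6, 2)
w2 = Dw1 = ((-4)·4 + 4·6 + 0·2; 4·4 + 6·6 + 2·2; 0·4 + 2·6 + (-2)·2) = (8, 56, 8)
Ratio at component: 56 / 6 = 9.3333

λ ≈ 9.3333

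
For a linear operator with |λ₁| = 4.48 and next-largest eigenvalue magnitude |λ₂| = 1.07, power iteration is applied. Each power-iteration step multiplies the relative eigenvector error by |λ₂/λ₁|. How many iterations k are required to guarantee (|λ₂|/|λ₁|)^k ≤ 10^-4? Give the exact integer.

7

|λ₂/λ₁| = 1.07/4.48 = 0.23884
Need k ≥ ln(10^-4) / ln(0.23884) = -9.2103 / -1.4320 ≈ 6.432
Smallest integer k satisfying the bound: 7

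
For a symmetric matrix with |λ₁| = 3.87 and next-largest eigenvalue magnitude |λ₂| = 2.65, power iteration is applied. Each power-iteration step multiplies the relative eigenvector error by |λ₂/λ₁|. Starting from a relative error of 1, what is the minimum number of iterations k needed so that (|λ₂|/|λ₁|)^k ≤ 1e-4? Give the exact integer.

25

|λ₂/λ₁| = 2.65/3.87 = 0.68475
Need k ≥ ln(1e-4) / ln(0.68475) = -9.2103 / -0.3787 ≈ 24.321
Smallest integer k satisfying the bound: 25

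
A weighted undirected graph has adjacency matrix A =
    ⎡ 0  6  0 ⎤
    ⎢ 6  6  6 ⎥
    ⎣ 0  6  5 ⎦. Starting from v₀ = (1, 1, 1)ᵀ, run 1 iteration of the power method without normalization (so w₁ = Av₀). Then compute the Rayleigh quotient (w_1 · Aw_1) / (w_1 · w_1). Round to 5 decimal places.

w1 = Av₀ = (0·1 + 6·1 + 0·1; 6·1 + 6·1 + 6·1; 0·1 + 6·1 + 5·1) = (6, 18, 11)
Aw1 = (108, 210, 163)
w1·Aw1 = 6·108 + 18·210 + 11·163 = 6221; w1·w1 = 6·6 + 18·18 + 11·11 = 481
λ ≈ 6221/481 = 12.93347

12.93347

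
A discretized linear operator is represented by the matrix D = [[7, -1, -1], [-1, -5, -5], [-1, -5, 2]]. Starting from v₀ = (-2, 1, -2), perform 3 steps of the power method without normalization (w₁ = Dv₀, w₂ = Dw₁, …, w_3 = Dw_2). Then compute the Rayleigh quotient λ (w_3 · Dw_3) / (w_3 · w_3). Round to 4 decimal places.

6.4578

w1 = Dv₀ = (7·(-2) + (-1)·1 + (-1)·(-2); (-1)·(-2) + (-5)·1 + (-5)·(-2); (-1)·(-2) + (-5)·1 + 2·(-2)) = (-13, 7, -7)
w2 = Dw1 = (7·(-13) + (-1)·7 + (-1)·(-7); (-1)·(-13) + (-5)·7 + (-5)·(-7); (-1)·(-13) + (-5)·7 + 2·(-7)) = (-91, 13, -36)
w3 = Dw2 = (-614, 206, -46)
Dw3 = (-4458, -186, -508)
w3·Dw3 = (-614)·(-4458) + 206·(-186) + (-46)·(-508) = 2722264; w3·w3 = (-614)·(-614) + 206·206 + (-46)·(-46) = 421548
λ ≈ 2722264/421548 = 6.4578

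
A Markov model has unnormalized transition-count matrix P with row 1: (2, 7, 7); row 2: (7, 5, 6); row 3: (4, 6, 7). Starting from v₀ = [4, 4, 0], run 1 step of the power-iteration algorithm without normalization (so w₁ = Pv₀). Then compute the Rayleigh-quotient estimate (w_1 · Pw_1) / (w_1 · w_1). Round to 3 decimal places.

16.997

w1 = Pv₀ = (2·4 + 7·4 + 7·0; 7·4 + 5·4 + 6·0; 4·4 + 6·4 + 7·0) = (36, 48, 40)
Pw1 = (688, 732, 712)
w1·Pw1 = 36·688 + 48·732 + 40·712 = 88384; w1·w1 = 36·36 + 48·48 + 40·40 = 5200
λ ≈ 88384/5200 = 16.997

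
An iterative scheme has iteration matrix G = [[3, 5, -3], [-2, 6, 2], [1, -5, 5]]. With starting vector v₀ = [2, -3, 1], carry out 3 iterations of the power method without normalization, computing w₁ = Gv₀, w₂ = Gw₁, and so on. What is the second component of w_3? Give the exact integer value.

w1 = Gv₀ = (-12, -20, 22)
w2 = Gw1 = (-202, -52, 198)
w3 = Gw2 = (-1460, 488, 1048)
The requested component of w3 is 488.

488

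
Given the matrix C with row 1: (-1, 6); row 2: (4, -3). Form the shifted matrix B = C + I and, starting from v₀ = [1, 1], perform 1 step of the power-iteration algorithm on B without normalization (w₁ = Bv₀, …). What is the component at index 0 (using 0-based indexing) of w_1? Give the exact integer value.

B = C + I has rows (0, 6); (4, -2)
w1 = Bv₀ = (6, 2)
Requested component of w1: 6

6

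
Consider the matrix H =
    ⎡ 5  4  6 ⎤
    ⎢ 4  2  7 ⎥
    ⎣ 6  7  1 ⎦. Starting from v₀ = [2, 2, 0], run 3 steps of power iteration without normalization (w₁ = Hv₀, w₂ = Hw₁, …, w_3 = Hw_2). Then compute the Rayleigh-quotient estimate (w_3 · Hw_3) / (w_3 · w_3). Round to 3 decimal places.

w1 = Hv₀ = (5·2 + 4·2 + 6·0; 4·2 + 2·2 + 7·0; 6·2 + 7·2 + 1·0) = (18, 12, 26)
w2 = Hw1 = (5·18 + 4·12 + 6·26; 4·18 + 2·12 + 7·26; 6·18 + 7·12 + 1·26) = (294, 278, 218)
w3 = Hw2 = (3890, 3258, 3928)
Hw3 = (56050, 49572, 50074)
w3·Hw3 = 3890·56050 + 3258·49572 + 3928·50074 = 576230748; w3·w3 = 3890·3890 + 3258·3258 + 3928·3928 = 41175848
λ ≈ 576230748/41175848 = 13.994

13.994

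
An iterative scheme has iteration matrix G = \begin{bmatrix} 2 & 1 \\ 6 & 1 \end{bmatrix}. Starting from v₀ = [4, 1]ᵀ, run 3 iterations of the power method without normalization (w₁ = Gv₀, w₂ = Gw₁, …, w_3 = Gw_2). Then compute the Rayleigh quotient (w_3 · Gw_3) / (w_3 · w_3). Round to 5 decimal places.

w1 = Gv₀ = (2·4 + 1·1; 6·4 + 1·1) = (9, 25)
w2 = Gw1 = (2·9 + 1·25; 6·9 + 1·25) = (43, 79)
w3 = Gw2 = (165, 337)
Gw3 = (667, 1327)
w3·Gw3 = 165·667 + 337·1327 = 557254; w3·w3 = 165·165 + 337·337 = 140794
λ ≈ 557254/140794 = 3.95794

3.95794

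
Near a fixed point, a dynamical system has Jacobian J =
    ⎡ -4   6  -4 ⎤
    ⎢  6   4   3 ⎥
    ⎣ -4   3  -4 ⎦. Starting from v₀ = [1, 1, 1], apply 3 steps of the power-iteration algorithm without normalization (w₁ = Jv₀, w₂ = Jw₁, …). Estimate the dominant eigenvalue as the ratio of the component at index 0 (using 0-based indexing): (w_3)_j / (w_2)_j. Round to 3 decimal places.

λ ≈ -5.113

w1 = Jv₀ = (-2, 13, -5)
w2 = Jw1 = (106, 25, 67)
w3 = Jw2 = (-542, 937, -617)
Ratio at component: -542 / 106 = -5.113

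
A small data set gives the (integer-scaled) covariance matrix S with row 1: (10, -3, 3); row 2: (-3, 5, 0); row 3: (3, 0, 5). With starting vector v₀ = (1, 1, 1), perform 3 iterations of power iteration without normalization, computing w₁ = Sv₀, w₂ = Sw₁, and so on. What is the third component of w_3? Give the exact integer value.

704

w1 = Sv₀ = (10, 2, 8)
w2 = Sw1 = (118, -20, 70)
w3 = Sw2 = (1450, -454, 704)
The requested component of w3 is 704.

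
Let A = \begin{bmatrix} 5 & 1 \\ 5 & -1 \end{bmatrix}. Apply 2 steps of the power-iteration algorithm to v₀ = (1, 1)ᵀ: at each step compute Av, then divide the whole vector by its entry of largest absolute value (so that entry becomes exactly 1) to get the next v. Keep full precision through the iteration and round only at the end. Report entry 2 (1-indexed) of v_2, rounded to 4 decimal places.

0.7647

Av0 = (6.00000, 4.00000); divide by 6.00000 → v1 = (1.00000, 0.66667)
Av1 = (5.66667, 4.33333); divide by 5.66667 → v2 = (1.00000, 0.76471)
Requested entry of v2: 26/34 = 0.7647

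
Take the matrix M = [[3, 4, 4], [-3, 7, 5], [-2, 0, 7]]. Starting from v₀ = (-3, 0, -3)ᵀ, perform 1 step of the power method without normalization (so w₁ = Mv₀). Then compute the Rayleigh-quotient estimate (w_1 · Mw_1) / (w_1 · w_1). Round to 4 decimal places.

6.2051

w1 = Mv₀ = (3·(-3) + 4·0 + 4·(-3); (-3)·(-3) + 7·0 + 5·(-3); (-2)·(-3) + 0·0 + 7·(-3)) = (-21, -6, -15)
Mw1 = (-147, -54, -63)
w1·Mw1 = (-21)·(-147) + (-6)·(-54) + (-15)·(-63) = 4356; w1·w1 = (-21)·(-21) + (-6)·(-6) + (-15)·(-15) = 702
λ ≈ 4356/702 = 6.2051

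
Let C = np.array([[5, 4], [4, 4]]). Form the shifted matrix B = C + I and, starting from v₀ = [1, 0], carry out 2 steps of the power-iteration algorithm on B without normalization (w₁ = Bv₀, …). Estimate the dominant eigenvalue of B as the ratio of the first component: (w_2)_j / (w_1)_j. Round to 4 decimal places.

8.6667

B = C + I has rows (6, 4); (4, 5)
w1 = Bv₀ = (6·1 + 4·0; 4·1 + 5·0) = (6, 4)
w2 = Bw1 = (6·6 + 4·4; 4·6 + 5·4) = (52, 44)
Ratio: 52/6 = 8.6667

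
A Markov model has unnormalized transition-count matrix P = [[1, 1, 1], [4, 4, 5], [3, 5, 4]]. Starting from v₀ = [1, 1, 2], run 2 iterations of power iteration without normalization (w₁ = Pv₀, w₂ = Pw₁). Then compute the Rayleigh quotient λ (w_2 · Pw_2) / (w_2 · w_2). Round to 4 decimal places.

λ ≈ 9.7965

w1 = Pv₀ = (1·1 + 1·1 + 1·2; 4·1 + 4·1 + 5·2; 3·1 + 5·1 + 4·2) = (4, 18, 16)
w2 = Pw1 = (1·4 + 1·18 + 1·16; 4·4 + 4·18 + 5·16; 3·4 + 5·18 + 4·16) = (38, 168, 166)
Pw2 = (372, 1654, 1618)
w2·Pw2 = 38·372 + 168·1654 + 166·1618 = 560596; w2·w2 = 38·38 + 168·168 + 166·166 = 57224
λ ≈ 560596/57224 = 9.7965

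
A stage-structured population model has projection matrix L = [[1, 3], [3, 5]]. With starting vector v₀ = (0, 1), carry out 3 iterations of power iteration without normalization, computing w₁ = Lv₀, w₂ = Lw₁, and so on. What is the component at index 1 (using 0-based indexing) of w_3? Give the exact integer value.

224

w1 = Lv₀ = (3, 5)
w2 = Lw1 = (18, 34)
w3 = Lw2 = (120, 224)
The requested component of w3 is 224.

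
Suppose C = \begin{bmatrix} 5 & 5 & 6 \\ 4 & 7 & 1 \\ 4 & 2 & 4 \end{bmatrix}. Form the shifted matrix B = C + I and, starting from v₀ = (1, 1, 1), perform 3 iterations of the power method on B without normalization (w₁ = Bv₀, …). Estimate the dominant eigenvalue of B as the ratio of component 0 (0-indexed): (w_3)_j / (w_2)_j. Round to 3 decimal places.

B = C + I has rows (6, 5, 6); (4, 8, 1); (4, 2, 5)
w1 = Bv₀ = (17, 13, 11)
w2 = Bw1 = (233, 183, 149)
w3 = Bw2 = (3207, 2545, 2043)
Ratio: 3207/233 = 13.764

13.764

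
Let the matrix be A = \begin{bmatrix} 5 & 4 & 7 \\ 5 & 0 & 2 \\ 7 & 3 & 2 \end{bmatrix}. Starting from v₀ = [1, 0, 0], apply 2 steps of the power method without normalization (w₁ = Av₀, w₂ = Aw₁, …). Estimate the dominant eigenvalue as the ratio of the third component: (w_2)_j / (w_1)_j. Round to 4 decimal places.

w1 = Av₀ = (5, 5, 7)
w2 = Aw1 = (94, 39, 64)
Ratio at component: 64 / 7 = 9.1429

λ ≈ 9.1429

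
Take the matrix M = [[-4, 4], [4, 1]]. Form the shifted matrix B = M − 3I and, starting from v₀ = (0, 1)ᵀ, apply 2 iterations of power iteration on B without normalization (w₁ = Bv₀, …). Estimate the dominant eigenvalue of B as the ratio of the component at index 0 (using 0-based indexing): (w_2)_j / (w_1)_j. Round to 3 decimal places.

B = M − 3I has rows (-7, 4); (4, -2)
w1 = Bv₀ = ((-7)·0 + 4·1; 4·0 + (-2)·1) = (4, -2)
w2 = Bw1 = ((-7)·4 + 4·(-2); 4·4 + (-2)·(-2)) = (-36, 20)
Ratio: -36/4 = -9.000

μ ≈ -9.000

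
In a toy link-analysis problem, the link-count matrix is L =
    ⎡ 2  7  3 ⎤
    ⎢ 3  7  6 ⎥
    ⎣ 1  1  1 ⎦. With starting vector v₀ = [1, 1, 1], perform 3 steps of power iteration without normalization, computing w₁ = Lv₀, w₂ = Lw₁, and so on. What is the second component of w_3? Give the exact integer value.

1783

w1 = Lv₀ = (2·1 + 7·1 + 3·1; 3·1 + 7·1 + 6·1; 1·1 + 1·1 + 1·1) = (12, 16, 3)
w2 = Lw1 = (2·12 + 7·16 + 3·3; 3·12 + 7·16 + 6·3; 1·12 + 1·16 + 1·3) = (145, 166, 31)
w3 = Lw2 = (1545, 1783, 342)
The requested component of w3 is 1783.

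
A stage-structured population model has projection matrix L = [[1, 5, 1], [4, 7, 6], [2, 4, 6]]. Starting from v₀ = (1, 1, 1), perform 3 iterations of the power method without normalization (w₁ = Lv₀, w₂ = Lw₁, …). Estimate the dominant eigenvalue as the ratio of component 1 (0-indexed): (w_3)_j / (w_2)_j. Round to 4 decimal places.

w1 = Lv₀ = (1·1 + 5·1 + 1·1; 4·1 + 7·1 + 6·1; 2·1 + 4·1 + 6·1) = (7, 17, 12)
w2 = Lw1 = (1·7 + 5·17 + 1·12; 4·7 + 7·17 + 6·12; 2·7 + 4·17 + 6·12) = (104, 219, 154)
w3 = Lw2 = (1353, 2873, 2008)
Ratio at component: 2873 / 219 = 13.1187

13.1187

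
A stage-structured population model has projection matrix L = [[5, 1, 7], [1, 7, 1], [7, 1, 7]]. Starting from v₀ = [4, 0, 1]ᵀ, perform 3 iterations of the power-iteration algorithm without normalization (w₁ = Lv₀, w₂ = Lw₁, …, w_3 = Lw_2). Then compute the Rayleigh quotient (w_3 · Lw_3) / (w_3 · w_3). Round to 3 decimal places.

13.378

w1 = Lv₀ = (27, 5, 35)
w2 = Lw1 = (385, 97, 439)
w3 = Lw2 = (5095, 1503, 5865)
Lw3 = (68033, 21481, 78223)
w3·Lw3 = 5095·68033 + 1503·21481 + 5865·78223 = 837691973; w3·w3 = 5095·5095 + 1503·1503 + 5865·5865 = 62616259
λ ≈ 837691973/62616259 = 13.378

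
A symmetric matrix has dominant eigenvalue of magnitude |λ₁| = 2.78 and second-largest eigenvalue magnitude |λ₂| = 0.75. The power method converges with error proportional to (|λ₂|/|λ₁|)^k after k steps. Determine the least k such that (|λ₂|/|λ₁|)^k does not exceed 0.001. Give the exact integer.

6

|λ₂/λ₁| = 0.75/2.78 = 0.26978
Need k ≥ ln(0.001) / ln(0.26978) = -6.9078 / -1.3101 ≈ 5.273
Smallest integer k satisfying the bound: 6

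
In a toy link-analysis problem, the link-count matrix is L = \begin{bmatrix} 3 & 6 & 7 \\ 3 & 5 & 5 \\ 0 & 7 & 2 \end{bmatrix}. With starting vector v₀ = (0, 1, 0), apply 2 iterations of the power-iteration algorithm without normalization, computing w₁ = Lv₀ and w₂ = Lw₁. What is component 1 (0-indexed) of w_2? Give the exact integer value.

w1 = Lv₀ = (3·0 + 6·1 + 7·0; 3·0 + 5·1 + 5·0; 0·0 + 7·1 + 2·0) = (6, 5, 7)
w2 = Lw1 = (3·6 + 6·5 + 7·7; 3·6 + 5·5 + 5·7; 0·6 + 7·5 + 2·7) = (97, 78, 49)
The requested component of w2 is 78.

78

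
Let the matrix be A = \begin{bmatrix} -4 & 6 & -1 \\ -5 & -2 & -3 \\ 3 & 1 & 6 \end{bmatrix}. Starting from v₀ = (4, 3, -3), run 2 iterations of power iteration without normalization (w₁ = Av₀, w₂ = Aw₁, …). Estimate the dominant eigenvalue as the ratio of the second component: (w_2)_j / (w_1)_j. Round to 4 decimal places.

w1 = Av₀ = ((-4)·4 + 6·3 + (-1)·(-3); (-5)·4 + (-2)·3 + (-3)·(-3); 3·4 + 1·3 + 6·(-3)) = (5, -17, -3)
w2 = Aw1 = ((-4)·5 + 6·(-17) + (-1)·(-3); (-5)·5 + (-2)·(-17) + (-3)·(-3); 3·5 + 1·(-17) + 6·(-3)) = (-119, 18, -20)
Ratio at component: 18 / -17 = -1.0588

λ ≈ -1.0588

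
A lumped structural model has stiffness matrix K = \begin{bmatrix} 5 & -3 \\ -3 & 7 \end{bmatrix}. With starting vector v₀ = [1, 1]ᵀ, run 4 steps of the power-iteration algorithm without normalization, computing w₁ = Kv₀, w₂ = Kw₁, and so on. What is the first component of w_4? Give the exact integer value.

w1 = Kv₀ = (2, 4)
w2 = Kw1 = (-2, 22)
w3 = Kw2 = (-76, 160)
w4 = Kw3 = (-860, 1348)
The requested component of w4 is -860.

-860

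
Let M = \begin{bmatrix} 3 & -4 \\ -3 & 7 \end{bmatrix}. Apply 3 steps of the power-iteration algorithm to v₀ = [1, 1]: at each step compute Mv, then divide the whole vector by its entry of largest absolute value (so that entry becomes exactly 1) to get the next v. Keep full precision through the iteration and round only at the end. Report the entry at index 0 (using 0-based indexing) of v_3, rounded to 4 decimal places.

Mv0 = (-1.00000, 4.00000); divide by 4.00000 → v1 = (-0.25000, 1.00000)
Mv1 = (-4.75000, 7.75000); divide by 7.75000 → v2 = (-0.61290, 1.00000)
Mv2 = (-5.83871, 8.83871); divide by 8.83871 → v3 = (-0.66058, 1.00000)
Requested entry of v3: -181/274 = -0.6606

-0.6606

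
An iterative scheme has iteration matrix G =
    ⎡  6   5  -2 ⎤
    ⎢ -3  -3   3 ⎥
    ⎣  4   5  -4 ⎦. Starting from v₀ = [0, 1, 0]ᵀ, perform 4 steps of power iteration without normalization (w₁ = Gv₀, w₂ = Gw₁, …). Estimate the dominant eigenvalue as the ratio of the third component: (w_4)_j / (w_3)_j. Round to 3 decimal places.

w1 = Gv₀ = (6·0 + 5·1 + (-2)·0; (-3)·0 + (-3)·1 + 3·0; 4·0 + 5·1 + (-4)·0) = (5, -3, 5)
w2 = Gw1 = (6·5 + 5·(-3) + (-2)·5; (-3)·5 + (-3)·(-3) + 3·5; 4·5 + 5·(-3) + (-4)·5) = (5, 9, -15)
w3 = Gw2 = (105, -87, 125)
w4 = Gw3 = (-55, 321, -515)
Ratio at component: -515 / 125 = -4.120

λ ≈ -4.120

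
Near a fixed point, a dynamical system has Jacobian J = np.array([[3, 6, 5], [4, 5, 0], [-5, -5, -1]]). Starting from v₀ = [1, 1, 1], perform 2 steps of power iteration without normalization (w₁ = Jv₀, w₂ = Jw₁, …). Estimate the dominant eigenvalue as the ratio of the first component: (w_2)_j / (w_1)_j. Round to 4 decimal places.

w1 = Jv₀ = (3·1 + 6·1 + 5·1; 4·1 + 5·1 + 0·1; (-5)·1 + (-5)·1 + (-1)·1) = (14, 9, -11)
w2 = Jw1 = (3·14 + 6·9 + 5·(-11); 4·14 + 5·9 + 0·(-11); (-5)·14 + (-5)·9 + (-1)·(-11)) = (41, 101, -104)
Ratio at component: 41 / 14 = 2.9286

2.9286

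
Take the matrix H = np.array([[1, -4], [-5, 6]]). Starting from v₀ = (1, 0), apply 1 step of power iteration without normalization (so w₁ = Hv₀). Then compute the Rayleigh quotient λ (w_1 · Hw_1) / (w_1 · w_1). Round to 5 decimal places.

w1 = Hv₀ = (1, -5)
Hw1 = (21, -35)
w1·Hw1 = 1·21 + (-5)·(-35) = 196; w1·w1 = 1·1 + (-5)·(-5) = 26
λ ≈ 196/26 = 7.53846

7.53846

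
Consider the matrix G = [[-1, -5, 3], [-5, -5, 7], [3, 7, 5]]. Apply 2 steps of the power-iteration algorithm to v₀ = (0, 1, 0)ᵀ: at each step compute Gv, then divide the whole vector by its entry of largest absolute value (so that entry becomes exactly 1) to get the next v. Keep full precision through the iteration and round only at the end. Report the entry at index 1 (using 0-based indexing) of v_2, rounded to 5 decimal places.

Gv0 = (-5.000000, -5.000000, 7.000000); divide by 7.000000 → v1 = (-0.714286, -0.714286, 1.000000)
Gv1 = (7.285714, 14.142857, -2.142857); divide by 14.142857 → v2 = (0.515152, 1.000000, -0.151515)
Requested entry of v2: 99/99 = 1.00000

1.00000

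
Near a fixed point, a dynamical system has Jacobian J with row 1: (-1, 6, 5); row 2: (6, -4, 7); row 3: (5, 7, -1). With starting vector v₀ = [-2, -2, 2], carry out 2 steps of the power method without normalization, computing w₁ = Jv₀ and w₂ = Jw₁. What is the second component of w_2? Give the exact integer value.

w1 = Jv₀ = (0, 10, -26)
w2 = Jw1 = (-70, -222, 96)
The requested component of w2 is -222.

-222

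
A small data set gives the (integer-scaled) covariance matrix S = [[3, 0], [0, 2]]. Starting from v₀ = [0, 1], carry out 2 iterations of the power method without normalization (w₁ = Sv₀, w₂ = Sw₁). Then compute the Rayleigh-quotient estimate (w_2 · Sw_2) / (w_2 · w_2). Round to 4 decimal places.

λ ≈ 2.0000

w1 = Sv₀ = (0, 2)
w2 = Sw1 = (0, 4)
Sw2 = (0, 8)
w2·Sw2 = 0·0 + 4·8 = 32; w2·w2 = 0·0 + 4·4 = 16
λ ≈ 32/16 = 2.0000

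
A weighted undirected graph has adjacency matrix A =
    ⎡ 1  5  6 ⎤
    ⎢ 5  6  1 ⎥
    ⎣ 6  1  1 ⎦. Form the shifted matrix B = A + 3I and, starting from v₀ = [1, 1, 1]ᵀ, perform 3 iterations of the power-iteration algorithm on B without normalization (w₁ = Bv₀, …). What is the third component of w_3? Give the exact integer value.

2023

B = A + 3I has rows (4, 5, 6); (5, 9, 1); (6, 1, 4)
w1 = Bv₀ = (4·1 + 5·1 + 6·1; 5·1 + 9·1 + 1·1; 6·1 + 1·1 + 4·1) = (15, 15, 11)
w2 = Bw1 = (4·15 + 5·15 + 6·11; 5·15 + 9·15 + 1·11; 6·15 + 1·15 + 4·11) = (201, 221, 149)
w3 = Bw2 = (2803, 3143, 2023)
Requested component of w3: 2023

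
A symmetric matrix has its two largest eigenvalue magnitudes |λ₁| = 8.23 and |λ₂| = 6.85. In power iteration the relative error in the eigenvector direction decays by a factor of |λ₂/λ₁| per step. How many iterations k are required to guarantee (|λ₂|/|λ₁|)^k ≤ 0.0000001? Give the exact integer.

88

|λ₂/λ₁| = 6.85/8.23 = 0.83232
Need k ≥ ln(0.0000001) / ln(0.83232) = -16.1181 / -0.1835 ≈ 87.819
Smallest integer k satisfying the bound: 88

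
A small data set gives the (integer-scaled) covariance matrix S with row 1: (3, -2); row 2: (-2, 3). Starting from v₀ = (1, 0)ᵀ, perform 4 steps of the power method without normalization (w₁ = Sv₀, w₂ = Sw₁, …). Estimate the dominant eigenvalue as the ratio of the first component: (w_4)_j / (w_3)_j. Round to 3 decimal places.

w1 = Sv₀ = (3, -2)
w2 = Sw1 = (13, -12)
w3 = Sw2 = (63, -62)
w4 = Sw3 = (313, -312)
Ratio at component: 313 / 63 = 4.968

4.968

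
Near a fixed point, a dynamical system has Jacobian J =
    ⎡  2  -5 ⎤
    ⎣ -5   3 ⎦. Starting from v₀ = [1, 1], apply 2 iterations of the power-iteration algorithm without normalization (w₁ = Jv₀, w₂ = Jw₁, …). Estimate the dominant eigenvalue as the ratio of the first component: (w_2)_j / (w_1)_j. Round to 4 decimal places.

w1 = Jv₀ = (2·1 + (-5)·1; (-5)·1 + 3·1) = (-3, -2)
w2 = Jw1 = (2·(-3) + (-5)·(-2); (-5)·(-3) + 3·(-2)) = (4, 9)
Ratio at component: 4 / -3 = -1.3333

-1.3333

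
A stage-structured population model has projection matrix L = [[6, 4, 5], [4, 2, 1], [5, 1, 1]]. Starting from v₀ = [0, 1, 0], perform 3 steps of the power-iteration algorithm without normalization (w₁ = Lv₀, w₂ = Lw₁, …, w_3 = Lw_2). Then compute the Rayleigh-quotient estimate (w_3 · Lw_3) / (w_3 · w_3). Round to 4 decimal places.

10.8549

w1 = Lv₀ = (4, 2, 1)
w2 = Lw1 = (37, 21, 23)
w3 = Lw2 = (421, 213, 229)
Lw3 = (4523, 2339, 2547)
w3·Lw3 = 421·4523 + 213·2339 + 229·2547 = 2985653; w3·w3 = 421·421 + 213·213 + 229·229 = 275051
λ ≈ 2985653/275051 = 10.8549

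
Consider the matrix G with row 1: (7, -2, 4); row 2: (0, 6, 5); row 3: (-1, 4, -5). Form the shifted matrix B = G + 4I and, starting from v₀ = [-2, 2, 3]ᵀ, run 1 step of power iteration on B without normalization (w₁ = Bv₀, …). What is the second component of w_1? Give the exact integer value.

35

B = G + 4I has rows (11, -2, 4); (0, 10, 5); (-1, 4, -1)
w1 = Bv₀ = (11·(-2) + (-2)·2 + 4·3; 0·(-2) + 10·2 + 5·3; (-1)·(-2) + 4·2 + (-1)·3) = (-14, 35, 7)
Requested component of w1: 35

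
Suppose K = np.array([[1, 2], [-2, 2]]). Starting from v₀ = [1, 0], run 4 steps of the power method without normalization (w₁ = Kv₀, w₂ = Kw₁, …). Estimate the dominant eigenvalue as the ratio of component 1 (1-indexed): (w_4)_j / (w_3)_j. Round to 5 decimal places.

1.80000

w1 = Kv₀ = (1, -2)
w2 = Kw1 = (-3, -6)
w3 = Kw2 = (-15, -6)
w4 = Kw3 = (-27, 18)
Ratio at component: -27 / -15 = 1.80000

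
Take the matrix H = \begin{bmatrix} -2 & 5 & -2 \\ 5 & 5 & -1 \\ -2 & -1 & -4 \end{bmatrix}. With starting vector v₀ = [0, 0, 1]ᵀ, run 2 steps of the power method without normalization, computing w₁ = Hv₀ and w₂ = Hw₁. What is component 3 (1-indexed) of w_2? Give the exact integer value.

w1 = Hv₀ = (-2, -1, -4)
w2 = Hw1 = (7, -11, 21)
The requested component of w2 is 21.

21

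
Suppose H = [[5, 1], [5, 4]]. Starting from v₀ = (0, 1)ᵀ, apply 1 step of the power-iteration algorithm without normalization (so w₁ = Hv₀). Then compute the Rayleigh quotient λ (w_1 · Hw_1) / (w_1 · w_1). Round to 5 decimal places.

w1 = Hv₀ = (5·0 + 1·1; 5·0 + 4·1) = (1, 4)
Hw1 = (9, 21)
w1·Hw1 = 1·9 + 4·21 = 93; w1·w1 = 1·1 + 4·4 = 17
λ ≈ 93/17 = 5.47059

λ ≈ 5.47059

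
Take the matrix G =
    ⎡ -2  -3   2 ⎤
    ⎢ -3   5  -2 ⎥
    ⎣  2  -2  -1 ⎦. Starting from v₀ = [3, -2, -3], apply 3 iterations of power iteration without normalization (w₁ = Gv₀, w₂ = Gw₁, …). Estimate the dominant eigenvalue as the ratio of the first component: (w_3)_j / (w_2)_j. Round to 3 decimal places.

0.870

w1 = Gv₀ = (-6, -13, 13)
w2 = Gw1 = (77, -73, 1)
w3 = Gw2 = (67, -598, 299)
Ratio at component: 67 / 77 = 0.870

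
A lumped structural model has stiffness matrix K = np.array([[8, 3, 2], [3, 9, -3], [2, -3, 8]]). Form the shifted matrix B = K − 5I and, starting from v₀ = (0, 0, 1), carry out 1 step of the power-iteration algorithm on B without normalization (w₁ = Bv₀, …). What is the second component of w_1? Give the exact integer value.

-3

B = K − 5I has rows (3, 3, 2); (3, 4, -3); (2, -3, 3)
w1 = Bv₀ = (2, -3, 3)
Requested component of w1: -3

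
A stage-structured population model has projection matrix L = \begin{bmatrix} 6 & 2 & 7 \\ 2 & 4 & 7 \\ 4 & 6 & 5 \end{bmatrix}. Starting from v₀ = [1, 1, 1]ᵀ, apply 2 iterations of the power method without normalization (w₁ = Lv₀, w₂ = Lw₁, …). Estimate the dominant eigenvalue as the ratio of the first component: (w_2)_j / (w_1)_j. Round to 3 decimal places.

w1 = Lv₀ = (15, 13, 15)
w2 = Lw1 = (221, 187, 213)
Ratio at component: 221 / 15 = 14.733

λ ≈ 14.733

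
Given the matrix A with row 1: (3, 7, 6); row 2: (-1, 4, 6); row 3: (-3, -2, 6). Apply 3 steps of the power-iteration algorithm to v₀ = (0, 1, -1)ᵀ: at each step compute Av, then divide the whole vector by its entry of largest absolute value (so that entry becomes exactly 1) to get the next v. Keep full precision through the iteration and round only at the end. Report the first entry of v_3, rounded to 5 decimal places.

1.00000

Av0 = (1.000000, -2.000000, -8.000000); divide by -8.000000 → v1 = (-0.125000, 0.250000, 1.000000)
Av1 = (7.375000, 7.125000, 5.875000); divide by 7.375000 → v2 = (1.000000, 0.966102, 0.796610)
Av2 = (14.542373, 7.644068, -0.152542); divide by 14.542373 → v3 = (1.000000, 0.525641, -0.010490)
Requested entry of v3: -858/-858 = 1.00000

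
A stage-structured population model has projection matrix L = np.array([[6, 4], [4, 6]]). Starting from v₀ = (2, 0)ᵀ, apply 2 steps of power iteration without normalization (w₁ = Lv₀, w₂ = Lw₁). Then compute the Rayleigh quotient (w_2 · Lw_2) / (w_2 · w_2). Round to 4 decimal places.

w1 = Lv₀ = (12, 8)
w2 = Lw1 = (104, 96)
Lw2 = (1008, 992)
w2·Lw2 = 104·1008 + 96·992 = 200064; w2·w2 = 104·104 + 96·96 = 20032
λ ≈ 200064/20032 = 9.9872

λ ≈ 9.9872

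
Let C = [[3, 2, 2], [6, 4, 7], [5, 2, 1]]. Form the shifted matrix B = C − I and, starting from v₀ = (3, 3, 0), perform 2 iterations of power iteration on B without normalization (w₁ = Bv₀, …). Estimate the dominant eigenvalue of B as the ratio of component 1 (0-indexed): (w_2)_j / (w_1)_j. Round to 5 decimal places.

μ ≈ 11.11111

B = C − I has rows (2, 2, 2); (6, 3, 7); (5, 2, 0)
w1 = Bv₀ = (2·3 + 2·3 + 2·0; 6·3 + 3·3 + 7·0; 5·3 + 2·3 + 0·0) = (12, 27, 21)
w2 = Bw1 = (2·12 + 2·27 + 2·21; 6·12 + 3·27 + 7·21; 5·12 + 2·27 + 0·21) = (120, 300, 114)
Ratio: 300/27 = 11.11111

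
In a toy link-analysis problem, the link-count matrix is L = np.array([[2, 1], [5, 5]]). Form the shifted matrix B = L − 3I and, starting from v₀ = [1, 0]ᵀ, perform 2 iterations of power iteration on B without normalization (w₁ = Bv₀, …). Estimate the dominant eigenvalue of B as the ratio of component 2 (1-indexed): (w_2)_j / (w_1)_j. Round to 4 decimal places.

B = L − 3I has rows (-1, 1); (5, 2)
w1 = Bv₀ = (-1, 5)
w2 = Bw1 = (6, 5)
Ratio: 5/5 = 1.0000

μ ≈ 1.0000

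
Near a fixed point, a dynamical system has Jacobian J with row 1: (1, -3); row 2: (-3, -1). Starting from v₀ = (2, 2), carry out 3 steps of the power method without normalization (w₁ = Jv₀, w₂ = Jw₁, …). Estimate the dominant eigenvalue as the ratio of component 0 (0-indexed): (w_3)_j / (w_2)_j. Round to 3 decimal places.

w1 = Jv₀ = (-4, -8)
w2 = Jw1 = (20, 20)
w3 = Jw2 = (-40, -80)
Ratio at component: -40 / 20 = -2.000

-2.000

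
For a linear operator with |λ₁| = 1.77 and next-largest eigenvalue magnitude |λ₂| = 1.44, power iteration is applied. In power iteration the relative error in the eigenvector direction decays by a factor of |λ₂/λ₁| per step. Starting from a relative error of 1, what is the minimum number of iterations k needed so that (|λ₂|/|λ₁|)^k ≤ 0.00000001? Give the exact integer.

90

|λ₂/λ₁| = 1.44/1.77 = 0.81356
Need k ≥ ln(0.00000001) / ln(0.81356) = -18.4207 / -0.2063 ≈ 89.275
Smallest integer k satisfying the bound: 90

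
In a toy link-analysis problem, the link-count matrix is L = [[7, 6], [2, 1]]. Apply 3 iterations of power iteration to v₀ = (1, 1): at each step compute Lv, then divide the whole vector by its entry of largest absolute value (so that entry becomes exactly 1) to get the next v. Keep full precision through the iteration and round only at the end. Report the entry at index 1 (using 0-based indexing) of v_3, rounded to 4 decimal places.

0.2636

Lv0 = (13.00000, 3.00000); divide by 13.00000 → v1 = (1.00000, 0.23077)
Lv1 = (8.38462, 2.23077); divide by 8.38462 → v2 = (1.00000, 0.26606)
Lv2 = (8.59633, 2.26606); divide by 8.59633 → v3 = (1.00000, 0.26361)
Requested entry of v3: 247/937 = 0.2636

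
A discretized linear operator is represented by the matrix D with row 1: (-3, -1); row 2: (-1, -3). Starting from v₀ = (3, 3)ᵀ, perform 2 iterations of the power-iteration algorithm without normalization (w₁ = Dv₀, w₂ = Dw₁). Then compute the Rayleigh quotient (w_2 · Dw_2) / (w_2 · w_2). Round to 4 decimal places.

-4.0000

w1 = Dv₀ = (-12, -12)
w2 = Dw1 = (48, 48)
Dw2 = (-192, -192)
w2·Dw2 = 48·(-192) + 48·(-192) = -18432; w2·w2 = 48·48 + 48·48 = 4608
λ ≈ -18432/4608 = -4.0000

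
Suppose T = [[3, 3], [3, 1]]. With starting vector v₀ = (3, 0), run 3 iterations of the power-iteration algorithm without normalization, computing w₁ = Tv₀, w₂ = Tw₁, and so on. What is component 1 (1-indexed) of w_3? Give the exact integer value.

w1 = Tv₀ = (3·3 + 3·0; 3·3 + 1·0) = (9, 9)
w2 = Tw1 = (3·9 + 3·9; 3·9 + 1·9) = (54, 36)
w3 = Tw2 = (270, 198)
The requested component of w3 is 270.

270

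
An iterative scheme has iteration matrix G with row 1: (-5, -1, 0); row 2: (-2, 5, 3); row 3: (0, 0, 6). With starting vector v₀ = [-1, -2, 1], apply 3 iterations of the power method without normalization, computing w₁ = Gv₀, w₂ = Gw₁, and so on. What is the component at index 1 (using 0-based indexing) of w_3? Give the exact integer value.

w1 = Gv₀ = ((-5)·(-1) + (-1)·(-2) + 0·1; (-2)·(-1) + 5·(-2) + 3·1; 0·(-1) + 0·(-2) + 6·1) = (7, -5, 6)
w2 = Gw1 = ((-5)·7 + (-1)·(-5) + 0·6; (-2)·7 + 5·(-5) + 3·6; 0·7 + 0·(-5) + 6·6) = (-30, -21, 36)
w3 = Gw2 = (171, 63, 216)
The requested component of w3 is 63.

63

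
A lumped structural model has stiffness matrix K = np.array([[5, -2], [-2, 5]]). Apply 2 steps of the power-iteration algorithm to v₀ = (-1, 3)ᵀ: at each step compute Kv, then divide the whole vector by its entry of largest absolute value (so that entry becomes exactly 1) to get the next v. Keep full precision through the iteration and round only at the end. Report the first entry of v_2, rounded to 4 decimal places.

Kv0 = (-11.00000, 17.00000); divide by 17.00000 → v1 = (-0.64706, 1.00000)
Kv1 = (-5.23529, 6.29412); divide by 6.29412 → v2 = (-0.83178, 1.00000)
Requested entry of v2: -89/107 = -0.8318

-0.8318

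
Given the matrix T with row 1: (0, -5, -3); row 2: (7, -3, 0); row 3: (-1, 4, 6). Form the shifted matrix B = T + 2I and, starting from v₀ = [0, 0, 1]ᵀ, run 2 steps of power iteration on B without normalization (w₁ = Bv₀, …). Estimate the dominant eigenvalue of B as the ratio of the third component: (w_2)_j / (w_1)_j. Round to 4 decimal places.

B = T + 2I has rows (2, -5, -3); (7, -1, 0); (-1, 4, 8)
w1 = Bv₀ = (2·0 + (-5)·0 + (-3)·1; 7·0 + (-1)·0 + 0·1; (-1)·0 + 4·0 + 8·1) = (-3, 0, 8)
w2 = Bw1 = (2·(-3) + (-5)·0 + (-3)·8; 7·(-3) + (-1)·0 + 0·8; (-1)·(-3) + 4·0 + 8·8) = (-30, -21, 67)
Ratio: 67/8 = 8.3750

8.3750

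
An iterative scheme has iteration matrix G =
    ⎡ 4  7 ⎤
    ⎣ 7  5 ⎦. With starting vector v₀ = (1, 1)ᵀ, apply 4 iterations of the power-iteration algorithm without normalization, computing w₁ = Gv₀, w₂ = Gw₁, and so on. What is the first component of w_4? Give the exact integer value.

16951

w1 = Gv₀ = (11, 12)
w2 = Gw1 = (128, 137)
w3 = Gw2 = (1471, 1581)
w4 = Gw3 = (16951, 18202)
The requested component of w4 is 16951.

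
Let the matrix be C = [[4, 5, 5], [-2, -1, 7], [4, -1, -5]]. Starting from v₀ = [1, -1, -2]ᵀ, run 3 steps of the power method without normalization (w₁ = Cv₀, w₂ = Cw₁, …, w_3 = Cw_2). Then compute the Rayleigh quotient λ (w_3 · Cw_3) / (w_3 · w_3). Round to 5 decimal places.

w1 = Cv₀ = (4·1 + 5·(-1) + 5·(-2); (-2)·1 + (-1)·(-1) + 7·(-2); 4·1 + (-1)·(-1) + (-5)·(-2)) = (-11, -15, 15)
w2 = Cw1 = (4·(-11) + 5·(-15) + 5·15; (-2)·(-11) + (-1)·(-15) + 7·15; 4·(-11) + (-1)·(-15) + (-5)·15) = (-44, 142, -104)
w3 = Cw2 = (14, -782, 202)
Cw3 = (-2844, 2168, -172)
w3·Cw3 = 14·(-2844) + (-782)·2168 + 202·(-172) = -1769936; w3·w3 = 14·14 + (-782)·(-782) + 202·202 = 652524
λ ≈ -1769936/652524 = -2.71245

-2.71245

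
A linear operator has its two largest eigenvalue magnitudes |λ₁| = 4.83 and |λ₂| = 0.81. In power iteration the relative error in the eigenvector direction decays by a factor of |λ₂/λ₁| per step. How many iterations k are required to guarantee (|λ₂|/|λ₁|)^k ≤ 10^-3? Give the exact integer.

4

|λ₂/λ₁| = 0.81/4.83 = 0.16770
Need k ≥ ln(10^-3) / ln(0.16770) = -6.9078 / -1.7856 ≈ 3.869
Smallest integer k satisfying the bound: 4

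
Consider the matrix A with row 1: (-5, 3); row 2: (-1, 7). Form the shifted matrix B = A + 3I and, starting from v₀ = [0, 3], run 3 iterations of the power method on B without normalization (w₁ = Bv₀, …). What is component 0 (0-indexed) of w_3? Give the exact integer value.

729

B = A + 3I has rows (-2, 3); (-1, 10)
w1 = Bv₀ = (9, 30)
w2 = Bw1 = (72, 291)
w3 = Bw2 = (729, 2838)
Requested component of w3: 729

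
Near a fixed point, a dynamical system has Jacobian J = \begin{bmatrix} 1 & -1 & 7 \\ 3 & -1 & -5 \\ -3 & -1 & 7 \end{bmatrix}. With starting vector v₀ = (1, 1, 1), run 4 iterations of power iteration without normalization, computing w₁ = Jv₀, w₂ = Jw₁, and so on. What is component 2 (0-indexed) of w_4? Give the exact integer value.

w1 = Jv₀ = (7, -3, 3)
w2 = Jw1 = (31, 9, 3)
w3 = Jw2 = (43, 69, -81)
w4 = Jw3 = (-593, 465, -765)
The requested component of w4 is -765.

-765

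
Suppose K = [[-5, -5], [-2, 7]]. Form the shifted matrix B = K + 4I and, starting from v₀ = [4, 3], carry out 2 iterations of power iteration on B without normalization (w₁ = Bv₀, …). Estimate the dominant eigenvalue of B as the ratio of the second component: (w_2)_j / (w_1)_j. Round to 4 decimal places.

B = K + 4I has rows (-1, -5); (-2, 11)
w1 = Bv₀ = ((-1)·4 + (-5)·3; (-2)·4 + 11·3) = (-19, 25)
w2 = Bw1 = ((-1)·(-19) + (-5)·25; (-2)·(-19) + 11·25) = (-106, 313)
Ratio: 313/25 = 12.5200

12.5200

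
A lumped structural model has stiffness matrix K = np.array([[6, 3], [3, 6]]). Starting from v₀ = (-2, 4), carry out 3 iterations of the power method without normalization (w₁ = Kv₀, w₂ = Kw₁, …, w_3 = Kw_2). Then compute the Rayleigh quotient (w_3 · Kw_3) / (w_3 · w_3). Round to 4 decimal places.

w1 = Kv₀ = (6·(-2) + 3·4; 3·(-2) + 6·4) = (0, 18)
w2 = Kw1 = (6·0 + 3·18; 3·0 + 6·18) = (54, 108)
w3 = Kw2 = (648, 810)
Kw3 = (6318, 6804)
w3·Kw3 = 648·6318 + 810·6804 = 9605304; w3·w3 = 648·648 + 810·810 = 1076004
λ ≈ 9605304/1076004 = 8.9268

λ ≈ 8.9268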